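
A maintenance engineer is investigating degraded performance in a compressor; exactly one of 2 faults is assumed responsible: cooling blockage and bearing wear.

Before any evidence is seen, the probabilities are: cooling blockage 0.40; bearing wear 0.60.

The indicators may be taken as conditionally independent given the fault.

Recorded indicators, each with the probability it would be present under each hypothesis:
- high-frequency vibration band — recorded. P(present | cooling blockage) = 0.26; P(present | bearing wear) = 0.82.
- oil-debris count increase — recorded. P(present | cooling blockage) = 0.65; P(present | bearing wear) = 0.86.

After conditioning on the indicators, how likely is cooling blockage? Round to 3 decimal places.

0.138

By Bayes' rule with conditional independence, the unnormalized weight for each hypothesis is prior × ∏ likelihoods:
  cooling blockage: 0.40 × 0.26 × 0.65 = 0.0676
  bearing wear: 0.60 × 0.82 × 0.86 = 0.42312
Normalizing constant Z = 0.0676 + 0.42312 = 0.49072.
P(cooling blockage | evidence) = 0.0676 / 0.49072 ≈ 0.138.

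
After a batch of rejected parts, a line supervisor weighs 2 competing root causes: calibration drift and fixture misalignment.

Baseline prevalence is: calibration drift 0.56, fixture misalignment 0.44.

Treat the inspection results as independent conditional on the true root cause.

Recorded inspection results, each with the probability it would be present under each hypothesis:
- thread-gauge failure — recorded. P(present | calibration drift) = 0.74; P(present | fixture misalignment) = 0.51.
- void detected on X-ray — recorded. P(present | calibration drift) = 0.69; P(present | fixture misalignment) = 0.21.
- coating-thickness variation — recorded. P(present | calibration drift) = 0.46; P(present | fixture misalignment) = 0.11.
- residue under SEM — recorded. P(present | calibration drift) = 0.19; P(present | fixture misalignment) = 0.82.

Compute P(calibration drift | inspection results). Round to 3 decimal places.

0.855

Multiply each prior by the joint likelihood of the inspection result pattern:
  calibration drift: 0.56 × 0.74 × 0.69 × 0.46 × 0.19 = 0.024991
  fixture misalignment: 0.44 × 0.51 × 0.21 × 0.11 × 0.82 = 0.0042506
The unnormalized weights sum to 0.029241.
P(calibration drift | evidence) = 0.024991 / 0.029241 ≈ 0.855.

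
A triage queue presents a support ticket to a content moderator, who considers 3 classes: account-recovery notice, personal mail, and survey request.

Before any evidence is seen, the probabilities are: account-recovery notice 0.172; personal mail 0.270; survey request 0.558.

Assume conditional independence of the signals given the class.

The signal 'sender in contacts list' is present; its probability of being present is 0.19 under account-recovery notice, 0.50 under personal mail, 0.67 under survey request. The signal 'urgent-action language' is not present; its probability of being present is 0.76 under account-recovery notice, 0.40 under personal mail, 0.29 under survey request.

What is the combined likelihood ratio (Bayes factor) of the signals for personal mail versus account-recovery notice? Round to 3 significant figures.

Joint likelihood of the signal pattern under each hypothesis (using 1 − P(present | H) for each absent signal):
  personal mail: 0.50 × (1 − 0.40) = 0.3
  account-recovery notice: 0.19 × (1 − 0.76) = 0.0456
Bayes factor = 0.3 / 0.0456 ≈ 6.58

6.58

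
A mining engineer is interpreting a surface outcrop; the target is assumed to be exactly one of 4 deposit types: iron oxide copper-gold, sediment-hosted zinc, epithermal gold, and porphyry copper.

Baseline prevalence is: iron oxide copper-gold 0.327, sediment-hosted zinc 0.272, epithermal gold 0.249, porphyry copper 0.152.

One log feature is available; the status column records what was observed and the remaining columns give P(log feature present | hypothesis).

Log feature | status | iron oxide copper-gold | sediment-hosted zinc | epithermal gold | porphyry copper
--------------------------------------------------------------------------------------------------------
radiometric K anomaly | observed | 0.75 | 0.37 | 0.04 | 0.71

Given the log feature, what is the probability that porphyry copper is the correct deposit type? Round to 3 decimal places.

0.233

By Bayes' rule, the unnormalized weight for each hypothesis is prior × likelihood:
  iron oxide copper-gold: 0.327 × 0.75 = 0.24525
  sediment-hosted zinc: 0.272 × 0.37 = 0.10064
  epithermal gold: 0.249 × 0.04 = 0.00996
  porphyry copper: 0.152 × 0.71 = 0.10792
Normalizing constant Z = 0.24525 + 0.10064 + 0.00996 + 0.10792 = 0.46377.
P(porphyry copper | evidence) = 0.10792 / 0.46377 ≈ 0.233.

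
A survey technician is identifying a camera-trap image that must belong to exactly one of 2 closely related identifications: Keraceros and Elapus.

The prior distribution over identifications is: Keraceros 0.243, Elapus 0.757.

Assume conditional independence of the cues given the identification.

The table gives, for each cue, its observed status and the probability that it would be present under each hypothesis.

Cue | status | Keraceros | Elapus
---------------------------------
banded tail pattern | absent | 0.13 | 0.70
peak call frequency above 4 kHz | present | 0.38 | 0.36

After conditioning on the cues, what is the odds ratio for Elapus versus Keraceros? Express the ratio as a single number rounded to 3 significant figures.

The normalizing constant cancels in an odds ratio, so compute prior × likelihood for the two hypotheses only (using 1 − P(present | H) for each absent cue):
  Elapus: 0.757 × (1 − 0.70) × 0.36 = 0.081756
  Keraceros: 0.243 × (1 − 0.13) × 0.38 = 0.080336
Odds(Elapus : Keraceros) = 0.081756 / 0.080336 ≈ 1.02.

1.02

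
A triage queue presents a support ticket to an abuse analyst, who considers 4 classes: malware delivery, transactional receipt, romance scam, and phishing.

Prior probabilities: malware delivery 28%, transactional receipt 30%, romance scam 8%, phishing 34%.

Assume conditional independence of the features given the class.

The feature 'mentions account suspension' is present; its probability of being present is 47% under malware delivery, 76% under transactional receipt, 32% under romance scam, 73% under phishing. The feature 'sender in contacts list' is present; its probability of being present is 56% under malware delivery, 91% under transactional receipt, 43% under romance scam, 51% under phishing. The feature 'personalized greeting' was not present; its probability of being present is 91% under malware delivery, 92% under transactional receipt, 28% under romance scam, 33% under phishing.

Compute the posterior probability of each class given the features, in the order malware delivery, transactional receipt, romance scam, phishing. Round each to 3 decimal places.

0.057, 0.143, 0.068, 0.731

By Bayes' rule with conditional independence, the unnormalized weight for each hypothesis is prior × ∏ likelihoods (using 1 − P(present | H) for each absent feature):
  malware delivery: 0.28 × 0.47 × 0.56 × (1 − 0.91) = 0.0066326
  transactional receipt: 0.30 × 0.76 × 0.91 × (1 − 0.92) = 0.016598
  romance scam: 0.08 × 0.32 × 0.43 × (1 − 0.28) = 0.0079258
  phishing: 0.34 × 0.73 × 0.51 × (1 − 0.33) = 0.08481
Marginal likelihood of the evidence = 0.11597.
P(malware delivery | evidence) = 0.0066326 / 0.11597 ≈ 0.057
P(transactional receipt | evidence) = 0.016598 / 0.11597 ≈ 0.143
P(romance scam | evidence) = 0.0079258 / 0.11597 ≈ 0.068
P(phishing | evidence) = 0.08481 / 0.11597 ≈ 0.731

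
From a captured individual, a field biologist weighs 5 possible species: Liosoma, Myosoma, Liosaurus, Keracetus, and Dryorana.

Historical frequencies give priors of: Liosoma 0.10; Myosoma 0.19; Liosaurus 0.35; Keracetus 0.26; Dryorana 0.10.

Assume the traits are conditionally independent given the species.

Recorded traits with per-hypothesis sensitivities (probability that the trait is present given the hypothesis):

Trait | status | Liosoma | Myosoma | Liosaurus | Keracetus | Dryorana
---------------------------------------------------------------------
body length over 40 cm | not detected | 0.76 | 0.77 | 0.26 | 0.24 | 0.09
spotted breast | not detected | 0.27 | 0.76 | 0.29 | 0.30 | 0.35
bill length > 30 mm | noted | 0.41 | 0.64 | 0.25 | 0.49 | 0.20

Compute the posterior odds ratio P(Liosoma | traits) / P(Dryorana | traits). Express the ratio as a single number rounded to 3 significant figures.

0.607

Unnormalized posterior weight (prior times the trait likelihoods) for each of the two hypotheses (using 1 − P(present | H) for each absent trait):
  Liosoma: 0.10 × (1 − 0.76) × (1 − 0.27) × 0.41 = 0.0071832
  Dryorana: 0.10 × (1 − 0.09) × (1 − 0.35) × 0.20 = 0.01183
Odds(Liosoma : Dryorana) = 0.0071832 / 0.01183 ≈ 0.607.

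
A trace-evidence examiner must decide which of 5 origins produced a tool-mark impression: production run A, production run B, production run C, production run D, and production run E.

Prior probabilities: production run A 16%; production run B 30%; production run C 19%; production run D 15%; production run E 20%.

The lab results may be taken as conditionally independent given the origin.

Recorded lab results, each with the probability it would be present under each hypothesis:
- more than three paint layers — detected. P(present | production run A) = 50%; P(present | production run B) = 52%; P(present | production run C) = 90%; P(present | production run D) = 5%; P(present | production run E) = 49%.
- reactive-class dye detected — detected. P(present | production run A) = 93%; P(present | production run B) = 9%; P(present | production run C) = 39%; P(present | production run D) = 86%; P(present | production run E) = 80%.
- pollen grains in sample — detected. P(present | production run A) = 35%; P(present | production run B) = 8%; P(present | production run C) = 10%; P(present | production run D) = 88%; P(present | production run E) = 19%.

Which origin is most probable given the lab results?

production run A

By Bayes' rule with conditional independence, the unnormalized weight for each hypothesis is prior × ∏ likelihoods:
  production run A: 0.16 × 0.50 × 0.93 × 0.35 = 0.02604
  production run B: 0.30 × 0.52 × 0.09 × 0.08 = 0.0011232
  production run C: 0.19 × 0.90 × 0.39 × 0.10 = 0.006669
  production run D: 0.15 × 0.05 × 0.86 × 0.88 = 0.005676
  production run E: 0.20 × 0.49 × 0.80 × 0.19 = 0.014896
The unnormalized weights sum to 0.054404.
P(production run A | evidence) ≈ 0.02604 / 0.054404 ≈ 0.479
P(production run B | evidence) ≈ 0.0011232 / 0.054404 ≈ 0.021
P(production run C | evidence) ≈ 0.006669 / 0.054404 ≈ 0.123
P(production run D | evidence) ≈ 0.005676 / 0.054404 ≈ 0.104
P(production run E | evidence) ≈ 0.014896 / 0.054404 ≈ 0.274
The largest is 0.479, so production run A is most probable.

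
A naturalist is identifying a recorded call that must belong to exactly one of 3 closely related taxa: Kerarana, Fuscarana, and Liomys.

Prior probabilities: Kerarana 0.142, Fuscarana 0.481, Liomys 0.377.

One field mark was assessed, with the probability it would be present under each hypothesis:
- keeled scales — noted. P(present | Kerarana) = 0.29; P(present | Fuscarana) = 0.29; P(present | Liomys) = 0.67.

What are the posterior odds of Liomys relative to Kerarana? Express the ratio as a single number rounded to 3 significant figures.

Posterior odds equal prior odds times the likelihood ratio; only the two competing hypotheses matter.
  Liomys: 0.377 × 0.67 = 0.25259
  Kerarana: 0.142 × 0.29 = 0.04118
Posterior odds = 0.25259 / 0.04118 ≈ 6.13.

6.13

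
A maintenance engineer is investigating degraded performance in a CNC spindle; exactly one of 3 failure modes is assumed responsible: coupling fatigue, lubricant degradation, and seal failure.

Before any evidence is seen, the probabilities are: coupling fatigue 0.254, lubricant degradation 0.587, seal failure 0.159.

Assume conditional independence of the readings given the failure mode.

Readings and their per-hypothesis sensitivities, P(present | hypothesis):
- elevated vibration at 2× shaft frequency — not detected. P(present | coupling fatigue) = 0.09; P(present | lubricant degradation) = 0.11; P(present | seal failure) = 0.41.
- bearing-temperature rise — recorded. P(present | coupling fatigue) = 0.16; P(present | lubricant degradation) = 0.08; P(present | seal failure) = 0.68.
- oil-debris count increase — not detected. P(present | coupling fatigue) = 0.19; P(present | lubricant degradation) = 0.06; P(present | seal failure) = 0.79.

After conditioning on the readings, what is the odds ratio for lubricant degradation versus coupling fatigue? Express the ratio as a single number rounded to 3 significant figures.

1.31

Posterior odds equal prior odds times the likelihood ratio; only the two competing hypotheses matter (using 1 − P(present | H) for each absent reading).
  lubricant degradation: 0.587 × (1 − 0.11) × 0.08 × (1 − 0.06) = 0.039287
  coupling fatigue: 0.254 × (1 − 0.09) × 0.16 × (1 − 0.19) = 0.029956
Odds(lubricant degradation : coupling fatigue) = 0.039287 / 0.029956 ≈ 1.31.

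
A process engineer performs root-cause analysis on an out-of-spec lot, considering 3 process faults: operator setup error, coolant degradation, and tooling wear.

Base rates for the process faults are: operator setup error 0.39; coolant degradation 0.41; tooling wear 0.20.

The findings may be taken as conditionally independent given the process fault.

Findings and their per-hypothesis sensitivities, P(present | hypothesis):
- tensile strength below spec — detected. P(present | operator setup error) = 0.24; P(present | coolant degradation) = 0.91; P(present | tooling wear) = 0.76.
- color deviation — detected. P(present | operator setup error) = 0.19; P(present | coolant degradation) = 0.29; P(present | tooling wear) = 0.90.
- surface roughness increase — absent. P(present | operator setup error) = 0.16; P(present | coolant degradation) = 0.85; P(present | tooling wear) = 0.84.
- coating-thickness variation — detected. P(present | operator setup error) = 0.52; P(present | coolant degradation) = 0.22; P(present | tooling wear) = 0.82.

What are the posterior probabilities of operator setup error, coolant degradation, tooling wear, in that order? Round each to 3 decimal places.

By Bayes' rule with conditional independence, the unnormalized weight for each hypothesis is prior × ∏ likelihoods (using 1 − P(present | H) for each absent finding):
  operator setup error: 0.39 × 0.24 × 0.19 × (1 − 0.16) × 0.52 = 0.0077681
  coolant degradation: 0.41 × 0.91 × 0.29 × (1 − 0.85) × 0.22 = 0.0035706
  tooling wear: 0.20 × 0.76 × 0.90 × (1 − 0.84) × 0.82 = 0.017948
Marginal likelihood of the evidence = 0.029287.
P(operator setup error | evidence) = 0.0077681 / 0.029287 ≈ 0.265
P(coolant degradation | evidence) = 0.0035706 / 0.029287 ≈ 0.122
P(tooling wear | evidence) = 0.017948 / 0.029287 ≈ 0.613

0.265, 0.122, 0.613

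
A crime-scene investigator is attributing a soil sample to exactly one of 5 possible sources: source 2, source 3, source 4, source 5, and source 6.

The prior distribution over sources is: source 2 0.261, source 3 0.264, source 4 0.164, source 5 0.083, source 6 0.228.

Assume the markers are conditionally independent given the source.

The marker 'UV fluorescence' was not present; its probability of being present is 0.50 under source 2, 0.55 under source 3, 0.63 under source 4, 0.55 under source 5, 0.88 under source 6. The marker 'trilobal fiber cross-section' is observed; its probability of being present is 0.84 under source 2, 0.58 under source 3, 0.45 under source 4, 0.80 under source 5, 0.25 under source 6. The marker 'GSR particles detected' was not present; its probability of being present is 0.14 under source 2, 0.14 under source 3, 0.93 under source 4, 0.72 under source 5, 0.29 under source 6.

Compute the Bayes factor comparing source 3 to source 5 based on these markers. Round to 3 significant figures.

2.23

The Bayes factor is the ratio of the joint likelihoods of the marker pattern under the two hypotheses (using 1 − P(present | H) for each absent marker).
  source 3: (1 − 0.55) × 0.58 × (1 − 0.14) = 0.22446
  source 5: (1 − 0.55) × 0.80 × (1 − 0.72) = 0.1008
Bayes factor = 0.22446 / 0.1008 ≈ 2.23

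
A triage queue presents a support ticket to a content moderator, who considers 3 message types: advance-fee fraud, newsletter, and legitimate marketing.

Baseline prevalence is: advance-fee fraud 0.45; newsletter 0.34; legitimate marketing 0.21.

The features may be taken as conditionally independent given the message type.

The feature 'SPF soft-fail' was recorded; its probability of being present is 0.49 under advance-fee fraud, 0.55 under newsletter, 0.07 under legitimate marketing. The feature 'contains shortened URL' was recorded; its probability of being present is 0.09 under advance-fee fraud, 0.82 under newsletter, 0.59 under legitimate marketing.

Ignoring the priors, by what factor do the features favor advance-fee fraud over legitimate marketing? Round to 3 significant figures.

The Bayes factor is the ratio of the joint likelihoods of the feature pattern under the two hypotheses.
  advance-fee fraud: 0.49 × 0.09 = 0.0441
  legitimate marketing: 0.07 × 0.59 = 0.0413
Bayes factor = 0.0441 / 0.0413 ≈ 1.07

1.07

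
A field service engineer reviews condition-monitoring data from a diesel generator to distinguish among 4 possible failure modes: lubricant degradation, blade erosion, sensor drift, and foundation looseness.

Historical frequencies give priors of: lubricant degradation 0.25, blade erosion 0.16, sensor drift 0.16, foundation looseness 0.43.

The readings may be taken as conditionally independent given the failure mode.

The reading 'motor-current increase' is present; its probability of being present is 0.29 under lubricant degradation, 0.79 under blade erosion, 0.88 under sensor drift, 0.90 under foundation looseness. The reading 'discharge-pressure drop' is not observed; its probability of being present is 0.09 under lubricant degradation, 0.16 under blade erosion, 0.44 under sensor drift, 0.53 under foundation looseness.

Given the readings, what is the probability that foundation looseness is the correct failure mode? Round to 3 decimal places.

0.420

By Bayes' rule with conditional independence, the unnormalized weight for each hypothesis is prior × ∏ likelihoods (using 1 − P(present | H) for each absent reading):
  lubricant degradation: 0.25 × 0.29 × (1 − 0.09) = 0.065975
  blade erosion: 0.16 × 0.79 × (1 − 0.16) = 0.10618
  sensor drift: 0.16 × 0.88 × (1 − 0.44) = 0.078848
  foundation looseness: 0.43 × 0.90 × (1 − 0.53) = 0.18189
Marginal likelihood of the evidence = 0.43289.
P(foundation looseness | evidence) = 0.18189 / 0.43289 ≈ 0.420.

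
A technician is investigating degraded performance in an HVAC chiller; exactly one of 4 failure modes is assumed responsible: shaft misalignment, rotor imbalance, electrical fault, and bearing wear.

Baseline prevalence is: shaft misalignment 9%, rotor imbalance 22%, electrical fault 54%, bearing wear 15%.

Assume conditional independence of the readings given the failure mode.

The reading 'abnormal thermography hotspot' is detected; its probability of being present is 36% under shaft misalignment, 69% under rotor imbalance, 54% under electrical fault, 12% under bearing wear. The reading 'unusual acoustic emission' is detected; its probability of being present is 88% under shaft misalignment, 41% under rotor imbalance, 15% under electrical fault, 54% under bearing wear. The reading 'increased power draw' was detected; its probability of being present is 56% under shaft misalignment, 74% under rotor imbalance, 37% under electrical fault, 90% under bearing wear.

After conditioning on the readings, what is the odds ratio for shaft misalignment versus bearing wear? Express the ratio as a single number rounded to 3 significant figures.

Posterior odds equal prior odds times the likelihood ratio; only the two competing hypotheses matter.
  shaft misalignment: 0.09 × 0.36 × 0.88 × 0.56 = 0.015967
  bearing wear: 0.15 × 0.12 × 0.54 × 0.90 = 0.008748
Odds(shaft misalignment : bearing wear) = 0.015967 / 0.008748 ≈ 1.83.

1.83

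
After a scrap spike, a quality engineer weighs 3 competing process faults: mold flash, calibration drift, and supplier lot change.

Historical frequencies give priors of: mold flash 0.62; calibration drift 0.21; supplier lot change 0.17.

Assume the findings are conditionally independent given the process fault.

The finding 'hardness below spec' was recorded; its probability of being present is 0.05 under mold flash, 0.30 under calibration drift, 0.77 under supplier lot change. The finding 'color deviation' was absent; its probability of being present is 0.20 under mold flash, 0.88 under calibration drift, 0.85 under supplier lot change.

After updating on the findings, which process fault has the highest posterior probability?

mold flash

By Bayes' rule with conditional independence, the unnormalized weight for each hypothesis is prior × ∏ likelihoods (using 1 − P(present | H) for each absent finding):
  mold flash: 0.62 × 0.05 × (1 − 0.20) = 0.0248
  calibration drift: 0.21 × 0.30 × (1 − 0.88) = 0.00756
  supplier lot change: 0.17 × 0.77 × (1 − 0.85) = 0.019635
Normalizing constant Z = 0.0248 + 0.00756 + 0.019635 = 0.051995.
P(mold flash | evidence) ≈ 0.0248 / 0.051995 ≈ 0.477
P(calibration drift | evidence) ≈ 0.00756 / 0.051995 ≈ 0.145
P(supplier lot change | evidence) ≈ 0.019635 / 0.051995 ≈ 0.378
The largest is 0.477, so mold flash is most probable.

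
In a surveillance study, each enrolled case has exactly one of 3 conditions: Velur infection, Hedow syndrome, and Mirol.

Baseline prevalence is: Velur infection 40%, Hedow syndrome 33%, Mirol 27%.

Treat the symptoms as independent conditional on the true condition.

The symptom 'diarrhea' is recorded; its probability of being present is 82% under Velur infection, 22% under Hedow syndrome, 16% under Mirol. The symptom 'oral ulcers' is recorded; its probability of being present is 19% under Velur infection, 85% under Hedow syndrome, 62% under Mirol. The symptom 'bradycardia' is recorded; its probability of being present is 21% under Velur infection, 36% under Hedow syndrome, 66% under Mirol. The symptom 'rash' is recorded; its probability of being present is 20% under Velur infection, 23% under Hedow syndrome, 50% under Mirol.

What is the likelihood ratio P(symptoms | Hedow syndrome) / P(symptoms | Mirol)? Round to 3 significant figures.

0.473

The Bayes factor is the ratio of the joint likelihoods of the symptom pattern under the two hypotheses.
  Hedow syndrome: 0.22 × 0.85 × 0.36 × 0.23 = 0.015484
  Mirol: 0.16 × 0.62 × 0.66 × 0.50 = 0.032736
Bayes factor = 0.015484 / 0.032736 ≈ 0.473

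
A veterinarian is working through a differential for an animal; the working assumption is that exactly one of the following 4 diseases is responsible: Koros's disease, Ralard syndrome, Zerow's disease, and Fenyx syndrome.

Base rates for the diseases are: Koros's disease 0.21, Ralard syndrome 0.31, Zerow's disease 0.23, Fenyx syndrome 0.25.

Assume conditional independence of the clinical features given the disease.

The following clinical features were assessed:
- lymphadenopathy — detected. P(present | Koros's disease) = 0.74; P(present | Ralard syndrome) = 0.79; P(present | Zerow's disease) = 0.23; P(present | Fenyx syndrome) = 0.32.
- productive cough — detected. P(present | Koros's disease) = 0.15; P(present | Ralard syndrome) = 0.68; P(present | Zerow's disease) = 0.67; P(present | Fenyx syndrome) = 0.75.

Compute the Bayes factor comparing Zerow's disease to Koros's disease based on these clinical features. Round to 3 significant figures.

1.39

Joint likelihood of the clinical feature pattern under each hypothesis:
  Zerow's disease: 0.23 × 0.67 = 0.1541
  Koros's disease: 0.74 × 0.15 = 0.111
Bayes factor = 0.1541 / 0.111 ≈ 1.39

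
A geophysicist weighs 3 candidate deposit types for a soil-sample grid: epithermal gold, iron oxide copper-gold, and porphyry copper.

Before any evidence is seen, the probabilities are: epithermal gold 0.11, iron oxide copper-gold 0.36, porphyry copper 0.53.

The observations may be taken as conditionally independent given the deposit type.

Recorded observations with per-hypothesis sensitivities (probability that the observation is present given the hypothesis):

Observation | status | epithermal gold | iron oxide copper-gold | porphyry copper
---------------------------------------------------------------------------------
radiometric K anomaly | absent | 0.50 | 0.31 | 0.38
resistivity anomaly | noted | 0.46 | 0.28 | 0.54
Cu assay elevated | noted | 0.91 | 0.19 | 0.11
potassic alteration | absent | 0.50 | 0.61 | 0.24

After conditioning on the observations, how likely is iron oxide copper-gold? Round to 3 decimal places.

For each hypothesis, the unnormalized posterior weight is prior × product of the observation likelihoods (using 1 − P(present | H) for each absent observation):
  epithermal gold: 0.11 × (1 − 0.50) × 0.46 × 0.91 × (1 − 0.50) = 0.011512
  iron oxide copper-gold: 0.36 × (1 − 0.31) × 0.28 × 0.19 × (1 − 0.61) = 0.0051538
  porphyry copper: 0.53 × (1 − 0.38) × 0.54 × 0.11 × (1 − 0.24) = 0.014834
Marginal likelihood of the evidence = 0.0315.
P(iron oxide copper-gold | evidence) = 0.0051538 / 0.0315 ≈ 0.164.

0.164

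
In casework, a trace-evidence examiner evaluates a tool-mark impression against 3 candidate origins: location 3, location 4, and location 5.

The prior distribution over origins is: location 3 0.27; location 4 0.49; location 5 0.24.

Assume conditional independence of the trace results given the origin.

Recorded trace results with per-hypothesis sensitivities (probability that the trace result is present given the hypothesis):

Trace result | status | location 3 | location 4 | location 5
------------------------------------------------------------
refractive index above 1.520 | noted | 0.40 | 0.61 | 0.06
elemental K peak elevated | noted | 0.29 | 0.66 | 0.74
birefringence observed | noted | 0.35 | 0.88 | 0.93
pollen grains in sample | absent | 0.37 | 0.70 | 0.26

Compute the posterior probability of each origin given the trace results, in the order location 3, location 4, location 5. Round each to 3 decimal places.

0.104, 0.785, 0.111

Multiply each prior by the joint likelihood of the trace result pattern (using 1 − P(present | H) for each absent trace result):
  location 3: 0.27 × 0.40 × 0.29 × 0.35 × (1 − 0.37) = 0.0069061
  location 4: 0.49 × 0.61 × 0.66 × 0.88 × (1 − 0.70) = 0.05208
  location 5: 0.24 × 0.06 × 0.74 × 0.93 × (1 − 0.26) = 0.0073335
Marginal likelihood of the evidence = 0.06632.
P(location 3 | evidence) = 0.0069061 / 0.06632 ≈ 0.104
P(location 4 | evidence) = 0.05208 / 0.06632 ≈ 0.785
P(location 5 | evidence) = 0.0073335 / 0.06632 ≈ 0.111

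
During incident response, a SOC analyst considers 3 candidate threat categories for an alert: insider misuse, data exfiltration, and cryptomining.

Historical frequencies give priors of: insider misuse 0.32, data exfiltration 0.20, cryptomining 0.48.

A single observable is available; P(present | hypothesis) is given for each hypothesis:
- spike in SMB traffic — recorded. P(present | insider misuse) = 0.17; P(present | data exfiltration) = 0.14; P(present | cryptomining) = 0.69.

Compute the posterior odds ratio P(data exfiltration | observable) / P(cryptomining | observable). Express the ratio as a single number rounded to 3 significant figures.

Unnormalized posterior weight (prior times the observable likelihood) for each of the two hypotheses:
  data exfiltration: 0.20 × 0.14 = 0.028
  cryptomining: 0.48 × 0.69 = 0.3312
Posterior odds = 0.028 / 0.3312 ≈ 0.0845.

0.0845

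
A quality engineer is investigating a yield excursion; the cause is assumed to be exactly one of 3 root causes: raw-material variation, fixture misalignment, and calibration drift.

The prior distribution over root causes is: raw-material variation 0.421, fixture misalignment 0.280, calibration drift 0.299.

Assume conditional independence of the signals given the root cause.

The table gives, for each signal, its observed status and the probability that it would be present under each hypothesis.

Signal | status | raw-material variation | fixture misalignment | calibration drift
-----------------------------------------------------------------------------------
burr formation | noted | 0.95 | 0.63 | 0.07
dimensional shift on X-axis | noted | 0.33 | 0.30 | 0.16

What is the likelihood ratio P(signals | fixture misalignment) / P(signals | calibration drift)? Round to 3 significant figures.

Joint likelihood of the signal pattern under each hypothesis:
  fixture misalignment: 0.63 × 0.30 = 0.189
  calibration drift: 0.07 × 0.16 = 0.0112
Bayes factor = 0.189 / 0.0112 ≈ 16.9

16.9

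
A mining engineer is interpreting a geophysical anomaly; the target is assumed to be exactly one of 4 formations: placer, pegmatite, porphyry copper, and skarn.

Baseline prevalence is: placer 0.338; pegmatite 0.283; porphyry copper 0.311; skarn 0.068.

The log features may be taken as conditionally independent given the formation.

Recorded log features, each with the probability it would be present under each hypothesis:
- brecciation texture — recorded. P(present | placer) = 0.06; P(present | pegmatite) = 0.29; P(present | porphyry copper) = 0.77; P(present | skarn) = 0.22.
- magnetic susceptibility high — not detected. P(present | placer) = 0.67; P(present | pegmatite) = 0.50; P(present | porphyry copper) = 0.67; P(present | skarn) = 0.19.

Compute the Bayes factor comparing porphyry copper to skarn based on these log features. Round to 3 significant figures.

Take the product of per-log feature likelihoods under each hypothesis (using 1 − P(present | H) for each absent log feature), then divide.
  porphyry copper: 0.77 × (1 − 0.67) = 0.2541
  skarn: 0.22 × (1 − 0.19) = 0.1782
Bayes factor = 0.2541 / 0.1782 ≈ 1.43

1.43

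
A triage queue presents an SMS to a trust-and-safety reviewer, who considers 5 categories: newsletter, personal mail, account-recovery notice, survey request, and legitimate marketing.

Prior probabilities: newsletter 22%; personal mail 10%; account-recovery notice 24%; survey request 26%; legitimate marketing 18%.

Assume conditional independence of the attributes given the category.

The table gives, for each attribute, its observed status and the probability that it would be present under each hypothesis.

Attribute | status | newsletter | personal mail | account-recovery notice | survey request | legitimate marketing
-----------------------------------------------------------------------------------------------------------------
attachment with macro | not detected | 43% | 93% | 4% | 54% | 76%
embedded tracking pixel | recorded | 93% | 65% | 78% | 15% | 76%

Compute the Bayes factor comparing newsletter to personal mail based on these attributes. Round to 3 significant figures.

11.7

Take the product of per-attribute likelihoods under each hypothesis (using 1 − P(present | H) for each absent attribute), then divide.
  newsletter: (1 − 0.43) × 0.93 = 0.5301
  personal mail: (1 − 0.93) × 0.65 = 0.0455
Bayes factor = 0.5301 / 0.0455 ≈ 11.7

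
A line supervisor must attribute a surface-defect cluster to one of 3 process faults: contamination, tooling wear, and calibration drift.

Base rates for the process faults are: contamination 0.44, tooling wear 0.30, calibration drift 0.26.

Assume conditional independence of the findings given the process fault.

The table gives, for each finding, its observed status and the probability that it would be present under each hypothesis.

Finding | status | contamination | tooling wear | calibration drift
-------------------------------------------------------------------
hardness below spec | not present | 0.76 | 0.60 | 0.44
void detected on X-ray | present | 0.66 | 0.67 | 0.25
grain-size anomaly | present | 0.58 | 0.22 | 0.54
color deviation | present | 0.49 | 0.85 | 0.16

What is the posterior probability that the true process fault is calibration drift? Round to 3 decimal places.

0.083

Multiply each prior by the joint likelihood of the evidence pattern (using 1 − P(present | H) for each absent finding):
  contamination: 0.44 × (1 − 0.76) × 0.66 × 0.58 × 0.49 = 0.019808
  tooling wear: 0.30 × (1 − 0.60) × 0.67 × 0.22 × 0.85 = 0.015035
  calibration drift: 0.26 × (1 − 0.44) × 0.25 × 0.54 × 0.16 = 0.003145
Normalizing constant Z = 0.019808 + 0.015035 + 0.003145 = 0.037987.
P(calibration drift | evidence) = 0.003145 / 0.037987 ≈ 0.083.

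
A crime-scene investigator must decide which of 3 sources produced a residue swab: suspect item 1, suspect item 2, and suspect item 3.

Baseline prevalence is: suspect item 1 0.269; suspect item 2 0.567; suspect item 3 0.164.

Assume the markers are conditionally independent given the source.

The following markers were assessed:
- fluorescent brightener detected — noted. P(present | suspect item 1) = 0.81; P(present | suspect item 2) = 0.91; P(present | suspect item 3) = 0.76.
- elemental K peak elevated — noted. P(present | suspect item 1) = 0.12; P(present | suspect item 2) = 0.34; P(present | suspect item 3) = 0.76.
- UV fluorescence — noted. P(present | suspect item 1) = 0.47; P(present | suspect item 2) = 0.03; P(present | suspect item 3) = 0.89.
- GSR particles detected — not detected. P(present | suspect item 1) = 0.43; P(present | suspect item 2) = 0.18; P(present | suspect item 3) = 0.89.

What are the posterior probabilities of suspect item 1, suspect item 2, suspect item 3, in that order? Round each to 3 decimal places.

For each hypothesis, the unnormalized posterior weight is prior × product of the marker likelihoods (using 1 − P(present | H) for each absent marker):
  suspect item 1: 0.269 × 0.81 × 0.12 × 0.47 × (1 − 0.43) = 0.0070047
  suspect item 2: 0.567 × 0.91 × 0.34 × 0.03 × (1 − 0.18) = 0.0043156
  suspect item 3: 0.164 × 0.76 × 0.76 × 0.89 × (1 − 0.89) = 0.0092737
Marginal likelihood of the evidence = 0.020594.
P(suspect item 1 | evidence) = 0.0070047 / 0.020594 ≈ 0.340
P(suspect item 2 | evidence) = 0.0043156 / 0.020594 ≈ 0.210
P(suspect item 3 | evidence) = 0.0092737 / 0.020594 ≈ 0.450

0.340, 0.210, 0.450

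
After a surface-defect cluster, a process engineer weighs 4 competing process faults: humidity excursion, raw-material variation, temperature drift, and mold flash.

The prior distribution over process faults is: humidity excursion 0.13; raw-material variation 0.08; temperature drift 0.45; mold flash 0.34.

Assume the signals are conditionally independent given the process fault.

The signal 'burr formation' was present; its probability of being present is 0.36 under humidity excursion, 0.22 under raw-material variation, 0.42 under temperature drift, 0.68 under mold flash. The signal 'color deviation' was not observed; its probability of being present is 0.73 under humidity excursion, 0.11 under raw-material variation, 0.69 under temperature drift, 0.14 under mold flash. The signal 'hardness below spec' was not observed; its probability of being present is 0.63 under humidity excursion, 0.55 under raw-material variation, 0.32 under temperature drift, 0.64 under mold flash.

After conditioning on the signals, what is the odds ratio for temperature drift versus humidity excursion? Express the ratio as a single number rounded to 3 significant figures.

Posterior odds equal prior odds times the likelihood ratio; only the two competing hypotheses matter (using 1 − P(present | H) for each absent signal).
  temperature drift: 0.45 × 0.42 × (1 − 0.69) × (1 − 0.32) = 0.039841
  humidity excursion: 0.13 × 0.36 × (1 − 0.73) × (1 − 0.63) = 0.0046753
Posterior odds = 0.039841 / 0.0046753 ≈ 8.52.

8.52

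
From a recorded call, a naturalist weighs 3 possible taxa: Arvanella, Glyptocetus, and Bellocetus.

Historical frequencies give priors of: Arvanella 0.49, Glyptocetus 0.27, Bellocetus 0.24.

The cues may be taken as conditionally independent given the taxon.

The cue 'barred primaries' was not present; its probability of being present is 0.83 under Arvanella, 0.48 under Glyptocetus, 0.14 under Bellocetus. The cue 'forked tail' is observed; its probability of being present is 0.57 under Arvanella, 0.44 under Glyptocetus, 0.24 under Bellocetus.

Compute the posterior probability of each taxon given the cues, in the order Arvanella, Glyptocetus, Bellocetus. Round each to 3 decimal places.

0.299, 0.389, 0.312

By Bayes' rule with conditional independence, the unnormalized weight for each hypothesis is prior × ∏ likelihoods (using 1 − P(present | H) for each absent cue):
  Arvanella: 0.49 × (1 − 0.83) × 0.57 = 0.047481
  Glyptocetus: 0.27 × (1 − 0.48) × 0.44 = 0.061776
  Bellocetus: 0.24 × (1 − 0.14) × 0.24 = 0.049536
The unnormalized weights sum to 0.15879.
P(Arvanella | evidence) = 0.047481 / 0.15879 ≈ 0.299
P(Glyptocetus | evidence) = 0.061776 / 0.15879 ≈ 0.389
P(Bellocetus | evidence) = 0.049536 / 0.15879 ≈ 0.312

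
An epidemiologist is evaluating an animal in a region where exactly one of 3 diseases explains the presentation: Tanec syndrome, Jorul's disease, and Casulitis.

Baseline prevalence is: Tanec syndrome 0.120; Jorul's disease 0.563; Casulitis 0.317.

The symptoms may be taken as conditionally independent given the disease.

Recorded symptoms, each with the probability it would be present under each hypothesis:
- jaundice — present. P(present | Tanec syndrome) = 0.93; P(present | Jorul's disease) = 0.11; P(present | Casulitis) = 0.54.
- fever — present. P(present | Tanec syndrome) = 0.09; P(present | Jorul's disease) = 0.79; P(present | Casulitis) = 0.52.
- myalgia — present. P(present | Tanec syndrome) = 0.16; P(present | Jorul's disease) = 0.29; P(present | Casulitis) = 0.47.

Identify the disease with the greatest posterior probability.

By Bayes' rule with conditional independence, the unnormalized weight for each hypothesis is prior × ∏ likelihoods:
  Tanec syndrome: 0.120 × 0.93 × 0.09 × 0.16 = 0.001607
  Jorul's disease: 0.563 × 0.11 × 0.79 × 0.29 = 0.014188
  Casulitis: 0.317 × 0.54 × 0.52 × 0.47 = 0.041836
The unnormalized weights sum to 0.057632.
P(Tanec syndrome | evidence) ≈ 0.001607 / 0.057632 ≈ 0.028
P(Jorul's disease | evidence) ≈ 0.014188 / 0.057632 ≈ 0.246
P(Casulitis | evidence) ≈ 0.041836 / 0.057632 ≈ 0.726
The largest is 0.726, so Casulitis is most probable.

Casulitis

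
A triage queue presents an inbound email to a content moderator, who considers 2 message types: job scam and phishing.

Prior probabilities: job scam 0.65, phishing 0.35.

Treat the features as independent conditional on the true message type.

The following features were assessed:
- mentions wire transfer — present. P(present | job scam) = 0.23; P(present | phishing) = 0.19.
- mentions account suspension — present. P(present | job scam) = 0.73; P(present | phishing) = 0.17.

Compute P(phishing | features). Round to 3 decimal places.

0.094

Multiply each prior by the joint likelihood of the feature pattern:
  job scam: 0.65 × 0.23 × 0.73 = 0.10914
  phishing: 0.35 × 0.19 × 0.17 = 0.011305
Normalizing constant Z = 0.10914 + 0.011305 = 0.12044.
P(phishing | evidence) = 0.011305 / 0.12044 ≈ 0.094.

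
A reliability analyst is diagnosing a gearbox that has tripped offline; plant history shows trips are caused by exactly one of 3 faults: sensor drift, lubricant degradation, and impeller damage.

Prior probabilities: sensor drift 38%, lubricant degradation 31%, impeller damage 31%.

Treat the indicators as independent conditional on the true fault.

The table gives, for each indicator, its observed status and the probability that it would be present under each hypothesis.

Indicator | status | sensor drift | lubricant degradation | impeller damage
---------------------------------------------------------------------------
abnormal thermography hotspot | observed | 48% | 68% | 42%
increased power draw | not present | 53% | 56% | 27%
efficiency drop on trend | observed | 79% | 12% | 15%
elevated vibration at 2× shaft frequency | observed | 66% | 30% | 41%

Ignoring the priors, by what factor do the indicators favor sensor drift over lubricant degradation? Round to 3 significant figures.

Joint likelihood of the indicator pattern under each hypothesis (using 1 − P(present | H) for each absent indicator):
  sensor drift: 0.48 × (1 − 0.53) × 0.79 × 0.66 = 0.11763
  lubricant degradation: 0.68 × (1 − 0.56) × 0.12 × 0.30 = 0.010771
Bayes factor = 0.11763 / 0.010771 ≈ 10.9

10.9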